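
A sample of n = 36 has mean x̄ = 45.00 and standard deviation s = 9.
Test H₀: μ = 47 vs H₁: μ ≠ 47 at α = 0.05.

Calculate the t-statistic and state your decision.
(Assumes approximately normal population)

Answer: t = -1.3333, fail to reject H₀

Derivation:
df = n - 1 = 35
SE = s/√n = 9/√36 = 1.5000
t = (x̄ - μ₀)/SE = (45.00 - 47)/1.5000 = -1.3333
Critical value: t_{0.025,35} = ±2.030
p-value ≈ 0.1910
Decision: fail to reject H₀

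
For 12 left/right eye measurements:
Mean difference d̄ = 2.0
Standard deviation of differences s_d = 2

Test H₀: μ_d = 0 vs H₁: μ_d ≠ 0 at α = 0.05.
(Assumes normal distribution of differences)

df = n - 1 = 11
SE = s_d/√n = 2/√12 = 0.5774
t = d̄/SE = 2.0/0.5774 = 3.4638
Critical value: t_{0.025,11} = ±2.201
p-value ≈ 0.0053
Decision: reject H₀

Answer: t = 3.4638, reject H₀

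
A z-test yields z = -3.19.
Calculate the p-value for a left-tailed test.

For z = -3.19:
p = P(Z < -3.19) = Φ(-3.19) = 0.0007

Answer: p-value ≈ 0.0007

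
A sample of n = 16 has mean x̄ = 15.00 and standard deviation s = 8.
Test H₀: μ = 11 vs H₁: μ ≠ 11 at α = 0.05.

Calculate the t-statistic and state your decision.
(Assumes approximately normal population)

df = n - 1 = 15
SE = s/√n = 8/√16 = 2.0000
t = (x̄ - μ₀)/SE = (15.00 - 11)/2.0000 = 2.0000
Critical value: t_{0.025,15} = ±2.131
p-value ≈ 0.0639
Decision: fail to reject H₀

Answer: t = 2.0000, fail to reject H₀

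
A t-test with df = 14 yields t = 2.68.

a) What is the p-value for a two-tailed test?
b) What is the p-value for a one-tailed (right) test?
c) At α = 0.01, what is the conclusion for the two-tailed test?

Answer: a) 0.0179, b) 0.0090, c) fail to reject H₀

Derivation:
Using t-distribution with df = 14:
a) Two-tailed: p = 2×P(T > 2.68) = 0.0179
b) One-tailed: p = P(T > 2.68) = 0.0090
c) 0.0179 ≥ 0.01, fail to reject H₀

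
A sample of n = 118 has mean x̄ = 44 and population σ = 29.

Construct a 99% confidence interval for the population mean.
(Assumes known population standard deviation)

Confidence level: 99%, α = 0.01
z_0.005 = 2.576
SE = σ/√n = 29/√118 = 2.6697
Margin of error = 2.576 × 2.6697 = 6.8771
CI: x̄ ± margin = 44 ± 6.8771
CI: (37.1229, 50.8771)

Answer: (37.1229, 50.8771)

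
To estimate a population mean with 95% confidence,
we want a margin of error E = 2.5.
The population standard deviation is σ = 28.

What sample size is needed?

z_0.025 = 1.960
n = (z×σ/E)² = (1.960×28/2.5)²
n = 481.8903
Round up: n = 482

Answer: n = 482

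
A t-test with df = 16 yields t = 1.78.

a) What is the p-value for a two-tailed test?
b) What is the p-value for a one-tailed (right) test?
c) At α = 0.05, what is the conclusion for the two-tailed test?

Using t-distribution with df = 16:
a) Two-tailed: p = 2×P(T > 1.78) = 0.0941
b) One-tailed: p = P(T > 1.78) = 0.0470
c) 0.0941 ≥ 0.05, fail to reject H₀

Answer: a) 0.0941, b) 0.0470, c) fail to reject H₀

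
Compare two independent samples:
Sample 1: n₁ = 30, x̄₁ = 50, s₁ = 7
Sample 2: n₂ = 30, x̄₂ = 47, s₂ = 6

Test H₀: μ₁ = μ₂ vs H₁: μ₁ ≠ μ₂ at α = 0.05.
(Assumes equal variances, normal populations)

Pooled variance: s²_p = [29×7² + 29×6²]/(58) = 42.5000
s_p = 6.5192
SE = s_p×√(1/n₁ + 1/n₂) = 6.5192×√(1/30 + 1/30) = 1.6833
t = (x̄₁ - x̄₂)/SE = (50 - 47)/1.6833 = 1.7822
df = 58, t-critical = ±2.002
Decision: fail to reject H₀

Answer: t = 1.7822, fail to reject H₀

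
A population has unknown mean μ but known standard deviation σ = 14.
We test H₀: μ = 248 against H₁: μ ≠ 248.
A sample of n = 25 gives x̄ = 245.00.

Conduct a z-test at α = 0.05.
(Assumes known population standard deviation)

Answer: z = -1.0714, fail to reject H₀

Derivation:
Standard error: SE = σ/√n = 14/√25 = 2.8000
z-statistic: z = (x̄ - μ₀)/SE = (245.00 - 248)/2.8000 = -1.0714
Critical value: ±1.960
p-value = 0.2840
Decision: fail to reject H₀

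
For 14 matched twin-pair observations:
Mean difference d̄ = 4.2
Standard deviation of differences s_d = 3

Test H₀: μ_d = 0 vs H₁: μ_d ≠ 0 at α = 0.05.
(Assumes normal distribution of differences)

Answer: t = 5.2382, reject H₀

Derivation:
df = n - 1 = 13
SE = s_d/√n = 3/√14 = 0.8018
t = d̄/SE = 4.2/0.8018 = 5.2382
Critical value: t_{0.025,13} = ±2.160
p-value ≈ 0.0002
Decision: reject H₀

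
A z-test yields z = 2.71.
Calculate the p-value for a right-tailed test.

Answer: p-value ≈ 0.0034

Derivation:
For z = 2.71:
p = P(Z > 2.71) = 1 - Φ(2.71) = 0.0034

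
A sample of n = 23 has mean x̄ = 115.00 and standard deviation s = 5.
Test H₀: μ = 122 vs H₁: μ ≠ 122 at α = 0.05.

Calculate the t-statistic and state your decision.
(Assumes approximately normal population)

Answer: t = -6.7140, reject H₀

Derivation:
df = n - 1 = 22
SE = s/√n = 5/√23 = 1.0426
t = (x̄ - μ₀)/SE = (115.00 - 122)/1.0426 = -6.7140
Critical value: t_{0.025,22} = ±2.074
p-value < 0.0001
Decision: reject H₀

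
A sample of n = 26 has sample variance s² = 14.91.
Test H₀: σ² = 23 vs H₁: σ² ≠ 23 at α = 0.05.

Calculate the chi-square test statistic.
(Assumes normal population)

Answer: χ² = 16.2065, fail to reject H₀

Derivation:
df = n - 1 = 25
χ² = (n-1)s²/σ₀² = 25×14.91/23 = 16.2065
Critical values: χ²_{0.975,25} = 13.120, χ²_{0.025,25} = 40.646
Rejection region: χ² < 13.120 or χ² > 40.646
Decision: fail to reject H₀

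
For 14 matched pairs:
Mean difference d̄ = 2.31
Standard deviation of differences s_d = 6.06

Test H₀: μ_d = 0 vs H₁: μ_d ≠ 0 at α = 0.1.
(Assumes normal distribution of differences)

Answer: t = 1.4263, fail to reject H₀

Derivation:
df = n - 1 = 13
SE = s_d/√n = 6.06/√14 = 1.6196
t = d̄/SE = 2.31/1.6196 = 1.4263
Critical value: t_{0.05,13} = ±1.771
p-value ≈ 0.1774
Decision: fail to reject H₀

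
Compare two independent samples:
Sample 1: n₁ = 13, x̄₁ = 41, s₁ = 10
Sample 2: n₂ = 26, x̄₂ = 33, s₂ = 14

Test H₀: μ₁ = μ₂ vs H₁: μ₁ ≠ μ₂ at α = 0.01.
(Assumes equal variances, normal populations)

Answer: t = 1.8342, fail to reject H₀

Derivation:
Pooled variance: s²_p = [12×10² + 25×14²]/(37) = 164.8649
s_p = 12.8400
SE = s_p×√(1/n₁ + 1/n₂) = 12.8400×√(1/13 + 1/26) = 4.3615
t = (x̄₁ - x̄₂)/SE = (41 - 33)/4.3615 = 1.8342
df = 37, t-critical = ±2.715
Decision: fail to reject H₀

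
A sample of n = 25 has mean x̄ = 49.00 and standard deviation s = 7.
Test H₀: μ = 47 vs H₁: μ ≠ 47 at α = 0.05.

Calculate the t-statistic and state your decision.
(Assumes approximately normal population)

Answer: t = 1.4286, fail to reject H₀

Derivation:
df = n - 1 = 24
SE = s/√n = 7/√25 = 1.4000
t = (x̄ - μ₀)/SE = (49.00 - 47)/1.4000 = 1.4286
Critical value: t_{0.025,24} = ±2.064
p-value ≈ 0.1660
Decision: fail to reject H₀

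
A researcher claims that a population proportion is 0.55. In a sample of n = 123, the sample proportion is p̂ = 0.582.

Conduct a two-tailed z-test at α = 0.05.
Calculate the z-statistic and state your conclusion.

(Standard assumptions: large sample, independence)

H₀: p = 0.55, H₁: p ≠ 0.55
Standard error: SE = √(p₀(1-p₀)/n) = √(0.55×0.45/123) = 0.044857
z-statistic: z = (p̂ - p₀)/SE = (0.582 - 0.55)/0.044857 = 0.7134
Critical value: z_0.025 = ±1.960
p-value = 0.4756
Decision: fail to reject H₀ at α = 0.05

Answer: z = 0.7134, fail to reject H₀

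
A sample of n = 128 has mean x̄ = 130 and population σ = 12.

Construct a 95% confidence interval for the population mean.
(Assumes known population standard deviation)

Answer: (127.9210, 132.0790)

Derivation:
Confidence level: 95%, α = 0.05
z_0.025 = 1.960
SE = σ/√n = 12/√128 = 1.0607
Margin of error = 1.960 × 1.0607 = 2.0790
CI: x̄ ± margin = 130 ± 2.0790
CI: (127.9210, 132.0790)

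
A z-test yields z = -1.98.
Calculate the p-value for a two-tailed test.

Answer: p-value ≈ 0.0477

Derivation:
For z = -1.98:
p = 2×P(Z > |-1.98|) = 2×(1 - Φ(1.98)) = 0.0477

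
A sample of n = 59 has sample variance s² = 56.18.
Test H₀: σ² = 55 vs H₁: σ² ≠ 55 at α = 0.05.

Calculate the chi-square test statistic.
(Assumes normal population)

df = n - 1 = 58
χ² = (n-1)s²/σ₀² = 58×56.18/55 = 59.2444
Critical values: χ²_{0.975,58} = 38.844, χ²_{0.025,58} = 80.936
Rejection region: χ² < 38.844 or χ² > 80.936
Decision: fail to reject H₀

Answer: χ² = 59.2444, fail to reject H₀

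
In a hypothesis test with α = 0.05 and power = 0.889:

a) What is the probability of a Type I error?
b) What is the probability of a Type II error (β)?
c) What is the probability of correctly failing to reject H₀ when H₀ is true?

Answer: a) 0.05, b) 0.111, c) 0.95

Derivation:
a) Type I error probability = α = 0.05
b) Power = P(reject H₀ | H₁ true) = 1 - β = 0.889, so Type II error probability = β = 1 - Power = 0.111
c) P(fail to reject H₀ | H₀ true) = 1 - α = 0.95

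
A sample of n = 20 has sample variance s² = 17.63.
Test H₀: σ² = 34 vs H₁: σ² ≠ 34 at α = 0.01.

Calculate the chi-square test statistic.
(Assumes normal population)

Answer: χ² = 9.8521, fail to reject H₀

Derivation:
df = n - 1 = 19
χ² = (n-1)s²/σ₀² = 19×17.63/34 = 9.8521
Critical values: χ²_{0.995,19} = 6.844, χ²_{0.005,19} = 38.582
Rejection region: χ² < 6.844 or χ² > 38.582
Decision: fail to reject H₀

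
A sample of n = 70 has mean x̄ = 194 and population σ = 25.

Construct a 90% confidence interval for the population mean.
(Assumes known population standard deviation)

Answer: (189.0846, 198.9154)

Derivation:
Confidence level: 90%, α = 0.1
z_0.05 = 1.645
SE = σ/√n = 25/√70 = 2.9881
Margin of error = 1.645 × 2.9881 = 4.9154
CI: x̄ ± margin = 194 ± 4.9154
CI: (189.0846, 198.9154)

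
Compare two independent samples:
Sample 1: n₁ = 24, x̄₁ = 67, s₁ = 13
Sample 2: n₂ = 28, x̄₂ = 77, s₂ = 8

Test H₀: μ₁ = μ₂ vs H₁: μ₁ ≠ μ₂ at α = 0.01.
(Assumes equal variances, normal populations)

Pooled variance: s²_p = [23×13² + 27×8²]/(50) = 112.3000
s_p = 10.5972
SE = s_p×√(1/n₁ + 1/n₂) = 10.5972×√(1/24 + 1/28) = 2.9479
t = (x̄₁ - x̄₂)/SE = (67 - 77)/2.9479 = -3.3922
df = 50, t-critical = ±2.678
Decision: reject H₀

Answer: t = -3.3922, reject H₀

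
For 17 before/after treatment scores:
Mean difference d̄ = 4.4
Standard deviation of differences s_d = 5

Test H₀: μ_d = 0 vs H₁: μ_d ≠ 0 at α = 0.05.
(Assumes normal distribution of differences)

df = n - 1 = 16
SE = s_d/√n = 5/√17 = 1.2127
t = d̄/SE = 4.4/1.2127 = 3.6283
Critical value: t_{0.025,16} = ±2.120
p-value ≈ 0.0023
Decision: reject H₀

Answer: t = 3.6283, reject H₀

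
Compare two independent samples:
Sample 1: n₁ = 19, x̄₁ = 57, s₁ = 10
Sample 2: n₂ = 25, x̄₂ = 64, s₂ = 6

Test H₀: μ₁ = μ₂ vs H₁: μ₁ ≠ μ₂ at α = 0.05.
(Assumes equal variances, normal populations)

Pooled variance: s²_p = [18×10² + 24×6²]/(42) = 63.4286
s_p = 7.9642
SE = s_p×√(1/n₁ + 1/n₂) = 7.9642×√(1/19 + 1/25) = 2.4239
t = (x̄₁ - x̄₂)/SE = (57 - 64)/2.4239 = -2.8879
df = 42, t-critical = ±2.018
Decision: reject H₀

Answer: t = -2.8879, reject H₀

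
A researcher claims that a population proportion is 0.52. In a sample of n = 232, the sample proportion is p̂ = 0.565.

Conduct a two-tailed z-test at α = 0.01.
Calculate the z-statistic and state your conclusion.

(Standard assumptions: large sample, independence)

H₀: p = 0.52, H₁: p ≠ 0.52
Standard error: SE = √(p₀(1-p₀)/n) = √(0.52×0.48/232) = 0.032800
z-statistic: z = (p̂ - p₀)/SE = (0.565 - 0.52)/0.032800 = 1.3720
Critical value: z_0.005 = ±2.576
p-value = 0.1701
Decision: fail to reject H₀ at α = 0.01

Answer: z = 1.3720, fail to reject H₀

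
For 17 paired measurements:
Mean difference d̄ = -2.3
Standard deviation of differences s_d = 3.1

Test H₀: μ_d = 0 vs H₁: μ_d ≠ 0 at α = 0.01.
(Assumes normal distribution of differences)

df = n - 1 = 16
SE = s_d/√n = 3.1/√17 = 0.7519
t = d̄/SE = -2.3/0.7519 = -3.0589
Critical value: t_{0.005,16} = ±2.921
p-value ≈ 0.0075
Decision: reject H₀

Answer: t = -3.0589, reject H₀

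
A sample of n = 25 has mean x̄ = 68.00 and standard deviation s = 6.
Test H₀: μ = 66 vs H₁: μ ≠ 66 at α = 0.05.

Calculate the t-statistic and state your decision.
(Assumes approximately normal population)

df = n - 1 = 24
SE = s/√n = 6/√25 = 1.2000
t = (x̄ - μ₀)/SE = (68.00 - 66)/1.2000 = 1.6667
Critical value: t_{0.025,24} = ±2.064
p-value ≈ 0.1086
Decision: fail to reject H₀

Answer: t = 1.6667, fail to reject H₀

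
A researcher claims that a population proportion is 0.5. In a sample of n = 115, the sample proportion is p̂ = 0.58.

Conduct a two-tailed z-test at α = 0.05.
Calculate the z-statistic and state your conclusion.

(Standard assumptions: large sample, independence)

Answer: z = 1.7158, fail to reject H₀

Derivation:
H₀: p = 0.5, H₁: p ≠ 0.5
Standard error: SE = √(p₀(1-p₀)/n) = √(0.5×0.5/115) = 0.046625
z-statistic: z = (p̂ - p₀)/SE = (0.58 - 0.5)/0.046625 = 1.7158
Critical value: z_0.025 = ±1.960
p-value = 0.0862
Decision: fail to reject H₀ at α = 0.05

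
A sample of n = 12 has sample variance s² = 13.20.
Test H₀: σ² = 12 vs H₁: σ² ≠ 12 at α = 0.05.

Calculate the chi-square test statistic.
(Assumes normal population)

Answer: χ² = 12.1000, fail to reject H₀

Derivation:
df = n - 1 = 11
χ² = (n-1)s²/σ₀² = 11×13.20/12 = 12.1000
Critical values: χ²_{0.975,11} = 3.816, χ²_{0.025,11} = 21.920
Rejection region: χ² < 3.816 or χ² > 21.920
Decision: fail to reject H₀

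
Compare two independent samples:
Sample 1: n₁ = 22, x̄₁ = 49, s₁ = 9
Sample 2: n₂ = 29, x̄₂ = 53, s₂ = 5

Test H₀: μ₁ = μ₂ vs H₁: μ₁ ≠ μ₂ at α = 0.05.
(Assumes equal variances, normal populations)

Pooled variance: s²_p = [21×9² + 28×5²]/(49) = 49.0000
s_p = 7.0000
SE = s_p×√(1/n₁ + 1/n₂) = 7.0000×√(1/22 + 1/29) = 1.9791
t = (x̄₁ - x̄₂)/SE = (49 - 53)/1.9791 = -2.0211
df = 49, t-critical = ±2.010
Decision: reject H₀

Answer: t = -2.0211, reject H₀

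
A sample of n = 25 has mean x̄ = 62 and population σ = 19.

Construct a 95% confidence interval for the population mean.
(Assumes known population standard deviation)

Answer: (54.5520, 69.4480)

Derivation:
Confidence level: 95%, α = 0.05
z_0.025 = 1.960
SE = σ/√n = 19/√25 = 3.8000
Margin of error = 1.960 × 3.8000 = 7.4480
CI: x̄ ± margin = 62 ± 7.4480
CI: (54.5520, 69.4480)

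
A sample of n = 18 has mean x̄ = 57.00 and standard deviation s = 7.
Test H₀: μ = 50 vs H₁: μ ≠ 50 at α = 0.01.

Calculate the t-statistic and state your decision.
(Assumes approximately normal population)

df = n - 1 = 17
SE = s/√n = 7/√18 = 1.6499
t = (x̄ - μ₀)/SE = (57.00 - 50)/1.6499 = 4.2427
Critical value: t_{0.005,17} = ±2.898
p-value ≈ 0.0005
Decision: reject H₀

Answer: t = 4.2427, reject H₀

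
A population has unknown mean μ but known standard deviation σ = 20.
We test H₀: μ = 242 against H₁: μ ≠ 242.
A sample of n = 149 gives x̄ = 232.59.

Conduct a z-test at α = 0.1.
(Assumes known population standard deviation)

Answer: z = -5.7431, reject H₀

Derivation:
Standard error: SE = σ/√n = 20/√149 = 1.6385
z-statistic: z = (x̄ - μ₀)/SE = (232.59 - 242)/1.6385 = -5.7431
Critical value: ±1.645
p-value < 0.0001
Decision: reject H₀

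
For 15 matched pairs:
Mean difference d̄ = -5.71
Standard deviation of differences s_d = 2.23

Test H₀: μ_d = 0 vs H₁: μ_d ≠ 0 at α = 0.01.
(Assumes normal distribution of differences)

Answer: t = -9.9166, reject H₀

Derivation:
df = n - 1 = 14
SE = s_d/√n = 2.23/√15 = 0.5758
t = d̄/SE = -5.71/0.5758 = -9.9166
Critical value: t_{0.005,14} = ±2.977
p-value < 0.0001
Decision: reject H₀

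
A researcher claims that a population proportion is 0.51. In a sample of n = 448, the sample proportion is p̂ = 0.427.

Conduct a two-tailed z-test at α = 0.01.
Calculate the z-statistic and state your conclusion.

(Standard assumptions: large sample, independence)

H₀: p = 0.51, H₁: p ≠ 0.51
Standard error: SE = √(p₀(1-p₀)/n) = √(0.51×0.49/448) = 0.023618
z-statistic: z = (p̂ - p₀)/SE = (0.427 - 0.51)/0.023618 = -3.5143
Critical value: z_0.005 = ±2.576
p-value = 0.0004
Decision: reject H₀ at α = 0.01

Answer: z = -3.5143, reject H₀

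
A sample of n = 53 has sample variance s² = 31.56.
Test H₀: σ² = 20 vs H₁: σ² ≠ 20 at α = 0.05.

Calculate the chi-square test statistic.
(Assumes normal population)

Answer: χ² = 82.0560, reject H₀

Derivation:
df = n - 1 = 52
χ² = (n-1)s²/σ₀² = 52×31.56/20 = 82.0560
Critical values: χ²_{0.975,52} = 33.968, χ²_{0.025,52} = 73.810
Rejection region: χ² < 33.968 or χ² > 73.810
Decision: reject H₀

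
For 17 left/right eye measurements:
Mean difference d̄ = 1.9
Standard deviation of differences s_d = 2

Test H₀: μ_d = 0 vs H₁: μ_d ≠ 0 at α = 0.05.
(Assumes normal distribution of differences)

df = n - 1 = 16
SE = s_d/√n = 2/√17 = 0.4851
t = d̄/SE = 1.9/0.4851 = 3.9167
Critical value: t_{0.025,16} = ±2.120
p-value ≈ 0.0012
Decision: reject H₀

Answer: t = 3.9167, reject H₀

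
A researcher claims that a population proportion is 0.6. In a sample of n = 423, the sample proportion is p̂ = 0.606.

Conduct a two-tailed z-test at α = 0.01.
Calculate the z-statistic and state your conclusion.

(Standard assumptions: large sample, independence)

H₀: p = 0.6, H₁: p ≠ 0.6
Standard error: SE = √(p₀(1-p₀)/n) = √(0.6×0.4/423) = 0.023820
z-statistic: z = (p̂ - p₀)/SE = (0.606 - 0.6)/0.023820 = 0.2519
Critical value: z_0.005 = ±2.576
p-value = 0.8011
Decision: fail to reject H₀ at α = 0.01

Answer: z = 0.2519, fail to reject H₀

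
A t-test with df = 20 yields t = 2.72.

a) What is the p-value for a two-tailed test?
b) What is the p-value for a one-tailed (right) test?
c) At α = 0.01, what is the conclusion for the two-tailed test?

Using t-distribution with df = 20:
a) Two-tailed: p = 2×P(T > 2.72) = 0.0132
b) One-tailed: p = P(T > 2.72) = 0.0066
c) 0.0132 ≥ 0.01, fail to reject H₀

Answer: a) 0.0132, b) 0.0066, c) fail to reject H₀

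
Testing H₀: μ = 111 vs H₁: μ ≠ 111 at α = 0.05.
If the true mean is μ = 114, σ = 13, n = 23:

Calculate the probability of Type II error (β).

Answer: β ≈ 0.8022

Derivation:
SE = σ/√n = 13/√23 = 2.7107
Critical values: μ₀ ± z_0.025×SE = 111 ± 1.960×2.7107
Acceptance region: (105.6870, 116.3130)
Under H₁ (μ = 114): z_high = (116.3130 - 114)/2.7107 = 0.8533, z_low = (105.6870 - 114)/2.7107 = -3.0667
β = P(not reject | H₁) = Φ(0.8533) - Φ(-3.0667) ≈ 0.8022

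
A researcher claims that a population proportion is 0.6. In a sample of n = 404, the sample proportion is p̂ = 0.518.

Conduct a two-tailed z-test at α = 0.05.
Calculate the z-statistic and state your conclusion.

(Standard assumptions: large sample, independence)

H₀: p = 0.6, H₁: p ≠ 0.6
Standard error: SE = √(p₀(1-p₀)/n) = √(0.6×0.4/404) = 0.024373
z-statistic: z = (p̂ - p₀)/SE = (0.518 - 0.6)/0.024373 = -3.3644
Critical value: z_0.025 = ±1.960
p-value = 0.0008
Decision: reject H₀ at α = 0.05

Answer: z = -3.3644, reject H₀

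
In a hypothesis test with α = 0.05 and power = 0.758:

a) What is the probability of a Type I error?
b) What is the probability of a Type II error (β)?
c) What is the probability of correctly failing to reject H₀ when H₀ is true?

a) Type I error probability = α = 0.05
b) Power = P(reject H₀ | H₁ true) = 1 - β = 0.758, so Type II error probability = β = 1 - Power = 0.242
c) P(fail to reject H₀ | H₀ true) = 1 - α = 0.95

Answer: a) 0.05, b) 0.242, c) 0.95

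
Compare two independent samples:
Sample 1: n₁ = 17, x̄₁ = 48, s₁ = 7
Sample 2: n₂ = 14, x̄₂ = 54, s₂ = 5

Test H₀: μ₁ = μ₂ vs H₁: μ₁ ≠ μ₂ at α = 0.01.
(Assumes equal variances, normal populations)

Pooled variance: s²_p = [16×7² + 13×5²]/(29) = 38.2414
s_p = 6.1840
SE = s_p×√(1/n₁ + 1/n₂) = 6.1840×√(1/17 + 1/14) = 2.2318
t = (x̄₁ - x̄₂)/SE = (48 - 54)/2.2318 = -2.6884
df = 29, t-critical = ±2.756
Decision: fail to reject H₀

Answer: t = -2.6884, fail to reject H₀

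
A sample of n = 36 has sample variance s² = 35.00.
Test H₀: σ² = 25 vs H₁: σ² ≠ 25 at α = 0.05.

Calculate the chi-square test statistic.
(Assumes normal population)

Answer: χ² = 49.0000, fail to reject H₀

Derivation:
df = n - 1 = 35
χ² = (n-1)s²/σ₀² = 35×35.00/25 = 49.0000
Critical values: χ²_{0.975,35} = 20.569, χ²_{0.025,35} = 53.203
Rejection region: χ² < 20.569 or χ² > 53.203
Decision: fail to reject H₀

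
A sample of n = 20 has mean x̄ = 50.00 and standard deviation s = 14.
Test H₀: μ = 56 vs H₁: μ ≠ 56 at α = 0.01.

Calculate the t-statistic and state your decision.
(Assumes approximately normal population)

Answer: t = -1.9166, fail to reject H₀

Derivation:
df = n - 1 = 19
SE = s/√n = 14/√20 = 3.1305
t = (x̄ - μ₀)/SE = (50.00 - 56)/3.1305 = -1.9166
Critical value: t_{0.005,19} = ±2.861
p-value ≈ 0.0705
Decision: fail to reject H₀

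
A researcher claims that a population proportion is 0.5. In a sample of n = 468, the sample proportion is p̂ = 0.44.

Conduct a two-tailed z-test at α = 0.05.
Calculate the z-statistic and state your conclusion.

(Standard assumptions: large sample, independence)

H₀: p = 0.5, H₁: p ≠ 0.5
Standard error: SE = √(p₀(1-p₀)/n) = √(0.5×0.5/468) = 0.023113
z-statistic: z = (p̂ - p₀)/SE = (0.44 - 0.5)/0.023113 = -2.5959
Critical value: z_0.025 = ±1.960
p-value = 0.0094
Decision: reject H₀ at α = 0.05

Answer: z = -2.5959, reject H₀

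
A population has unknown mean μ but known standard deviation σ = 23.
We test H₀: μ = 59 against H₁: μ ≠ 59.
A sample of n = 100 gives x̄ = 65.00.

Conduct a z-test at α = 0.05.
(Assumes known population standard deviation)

Answer: z = 2.6087, reject H₀

Derivation:
Standard error: SE = σ/√n = 23/√100 = 2.3000
z-statistic: z = (x̄ - μ₀)/SE = (65.00 - 59)/2.3000 = 2.6087
Critical value: ±1.960
p-value = 0.0091
Decision: reject H₀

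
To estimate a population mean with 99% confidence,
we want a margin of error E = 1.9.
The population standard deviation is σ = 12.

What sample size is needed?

Answer: n = 265

Derivation:
z_0.005 = 2.576
n = (z×σ/E)² = (2.576×12/1.9)²
n = 264.6958
Round up: n = 265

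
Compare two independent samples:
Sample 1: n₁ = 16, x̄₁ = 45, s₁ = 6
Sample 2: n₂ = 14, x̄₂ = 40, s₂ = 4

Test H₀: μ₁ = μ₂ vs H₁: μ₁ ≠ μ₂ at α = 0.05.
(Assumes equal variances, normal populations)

Pooled variance: s²_p = [15×6² + 13×4²]/(28) = 26.7143
s_p = 5.1686
SE = s_p×√(1/n₁ + 1/n₂) = 5.1686×√(1/16 + 1/14) = 1.8915
t = (x̄₁ - x̄₂)/SE = (45 - 40)/1.8915 = 2.6434
df = 28, t-critical = ±2.048
Decision: reject H₀

Answer: t = 2.6434, reject H₀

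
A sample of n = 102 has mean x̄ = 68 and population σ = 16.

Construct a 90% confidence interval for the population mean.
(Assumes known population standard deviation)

Confidence level: 90%, α = 0.1
z_0.05 = 1.645
SE = σ/√n = 16/√102 = 1.5842
Margin of error = 1.645 × 1.5842 = 2.6060
CI: x̄ ± margin = 68 ± 2.6060
CI: (65.3940, 70.6060)

Answer: (65.3940, 70.6060)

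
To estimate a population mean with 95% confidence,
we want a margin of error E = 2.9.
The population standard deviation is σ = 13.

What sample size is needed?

z_0.025 = 1.960
n = (z×σ/E)² = (1.960×13/2.9)²
n = 77.1974
Round up: n = 78

Answer: n = 78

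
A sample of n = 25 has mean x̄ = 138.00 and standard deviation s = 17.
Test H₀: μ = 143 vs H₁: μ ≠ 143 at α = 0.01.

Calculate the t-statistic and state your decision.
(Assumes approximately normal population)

Answer: t = -1.4706, fail to reject H₀

Derivation:
df = n - 1 = 24
SE = s/√n = 17/√25 = 3.4000
t = (x̄ - μ₀)/SE = (138.00 - 143)/3.4000 = -1.4706
Critical value: t_{0.005,24} = ±2.797
p-value ≈ 0.1544
Decision: fail to reject H₀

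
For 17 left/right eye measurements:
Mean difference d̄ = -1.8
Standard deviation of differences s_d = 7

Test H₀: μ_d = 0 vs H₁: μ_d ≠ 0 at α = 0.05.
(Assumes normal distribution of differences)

Answer: t = -1.0603, fail to reject H₀

Derivation:
df = n - 1 = 16
SE = s_d/√n = 7/√17 = 1.6977
t = d̄/SE = -1.8/1.6977 = -1.0603
Critical value: t_{0.025,16} = ±2.120
p-value ≈ 0.3048
Decision: fail to reject H₀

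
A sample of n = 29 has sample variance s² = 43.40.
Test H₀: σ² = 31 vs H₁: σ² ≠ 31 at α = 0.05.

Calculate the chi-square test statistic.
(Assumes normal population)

df = n - 1 = 28
χ² = (n-1)s²/σ₀² = 28×43.40/31 = 39.2000
Critical values: χ²_{0.975,28} = 15.308, χ²_{0.025,28} = 44.461
Rejection region: χ² < 15.308 or χ² > 44.461
Decision: fail to reject H₀

Answer: χ² = 39.2000, fail to reject H₀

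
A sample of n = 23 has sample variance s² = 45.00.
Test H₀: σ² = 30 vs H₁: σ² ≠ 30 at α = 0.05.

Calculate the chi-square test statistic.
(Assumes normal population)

Answer: χ² = 33.0000, fail to reject H₀

Derivation:
df = n - 1 = 22
χ² = (n-1)s²/σ₀² = 22×45.00/30 = 33.0000
Critical values: χ²_{0.975,22} = 10.982, χ²_{0.025,22} = 36.781
Rejection region: χ² < 10.982 or χ² > 36.781
Decision: fail to reject H₀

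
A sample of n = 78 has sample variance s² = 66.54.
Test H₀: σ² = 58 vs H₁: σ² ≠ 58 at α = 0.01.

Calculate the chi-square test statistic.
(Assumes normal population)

Answer: χ² = 88.3376, fail to reject H₀

Derivation:
df = n - 1 = 77
χ² = (n-1)s²/σ₀² = 77×66.54/58 = 88.3376
Critical values: χ²_{0.995,77} = 48.788, χ²_{0.005,77} = 112.704
Rejection region: χ² < 48.788 or χ² > 112.704
Decision: fail to reject H₀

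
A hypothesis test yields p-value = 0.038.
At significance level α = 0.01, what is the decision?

Compare p-value to α:
0.038 ≥ 0.01
Decision: fail to reject H₀

Answer: fail to reject H₀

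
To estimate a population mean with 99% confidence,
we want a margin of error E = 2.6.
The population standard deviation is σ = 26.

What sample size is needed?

z_0.005 = 2.576
n = (z×σ/E)² = (2.576×26/2.6)²
n = 663.5776
Round up: n = 664

Answer: n = 664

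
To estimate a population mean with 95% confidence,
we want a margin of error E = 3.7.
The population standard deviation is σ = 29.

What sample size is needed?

z_0.025 = 1.960
n = (z×σ/E)² = (1.960×29/3.7)²
n = 235.9960
Round up: n = 236

Answer: n = 236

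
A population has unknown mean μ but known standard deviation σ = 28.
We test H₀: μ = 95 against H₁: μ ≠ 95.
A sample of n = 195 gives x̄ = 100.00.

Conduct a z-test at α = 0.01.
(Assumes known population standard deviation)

Standard error: SE = σ/√n = 28/√195 = 2.0051
z-statistic: z = (x̄ - μ₀)/SE = (100.00 - 95)/2.0051 = 2.4936
Critical value: ±2.576
p-value = 0.0126
Decision: fail to reject H₀

Answer: z = 2.4936, fail to reject H₀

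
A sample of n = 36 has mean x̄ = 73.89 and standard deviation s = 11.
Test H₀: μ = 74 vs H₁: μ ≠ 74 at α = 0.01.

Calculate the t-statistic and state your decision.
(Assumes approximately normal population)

df = n - 1 = 35
SE = s/√n = 11/√36 = 1.8333
t = (x̄ - μ₀)/SE = (73.89 - 74)/1.8333 = -0.0600
Critical value: t_{0.005,35} = ±2.724
p-value ≈ 0.9525
Decision: fail to reject H₀

Answer: t = -0.0600, fail to reject H₀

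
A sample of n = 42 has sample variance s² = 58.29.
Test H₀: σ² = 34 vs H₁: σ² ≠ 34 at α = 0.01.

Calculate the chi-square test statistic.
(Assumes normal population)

df = n - 1 = 41
χ² = (n-1)s²/σ₀² = 41×58.29/34 = 70.2909
Critical values: χ²_{0.995,41} = 21.421, χ²_{0.005,41} = 68.053
Rejection region: χ² < 21.421 or χ² > 68.053
Decision: reject H₀

Answer: χ² = 70.2909, reject H₀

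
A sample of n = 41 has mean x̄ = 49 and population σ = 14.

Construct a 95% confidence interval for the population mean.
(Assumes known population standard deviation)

Confidence level: 95%, α = 0.05
z_0.025 = 1.960
SE = σ/√n = 14/√41 = 2.1864
Margin of error = 1.960 × 2.1864 = 4.2853
CI: x̄ ± margin = 49 ± 4.2853
CI: (44.7147, 53.2853)

Answer: (44.7147, 53.2853)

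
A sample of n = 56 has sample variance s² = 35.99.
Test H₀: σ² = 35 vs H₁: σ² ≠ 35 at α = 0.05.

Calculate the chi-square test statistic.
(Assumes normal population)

df = n - 1 = 55
χ² = (n-1)s²/σ₀² = 55×35.99/35 = 56.5557
Critical values: χ²_{0.975,55} = 36.398, χ²_{0.025,55} = 77.380
Rejection region: χ² < 36.398 or χ² > 77.380
Decision: fail to reject H₀

Answer: χ² = 56.5557, fail to reject H₀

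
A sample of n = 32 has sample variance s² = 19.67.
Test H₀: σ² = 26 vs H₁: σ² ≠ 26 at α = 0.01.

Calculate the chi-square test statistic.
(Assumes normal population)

df = n - 1 = 31
χ² = (n-1)s²/σ₀² = 31×19.67/26 = 23.4527
Critical values: χ²_{0.995,31} = 14.458, χ²_{0.005,31} = 55.003
Rejection region: χ² < 14.458 or χ² > 55.003
Decision: fail to reject H₀

Answer: χ² = 23.4527, fail to reject H₀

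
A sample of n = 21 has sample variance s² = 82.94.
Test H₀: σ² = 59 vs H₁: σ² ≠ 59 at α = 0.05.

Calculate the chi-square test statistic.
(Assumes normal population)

df = n - 1 = 20
χ² = (n-1)s²/σ₀² = 20×82.94/59 = 28.1153
Critical values: χ²_{0.975,20} = 9.591, χ²_{0.025,20} = 34.170
Rejection region: χ² < 9.591 or χ² > 34.170
Decision: fail to reject H₀

Answer: χ² = 28.1153, fail to reject H₀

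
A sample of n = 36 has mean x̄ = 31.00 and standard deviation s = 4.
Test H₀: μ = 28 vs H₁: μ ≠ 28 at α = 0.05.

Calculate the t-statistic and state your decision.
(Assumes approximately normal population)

df = n - 1 = 35
SE = s/√n = 4/√36 = 0.6667
t = (x̄ - μ₀)/SE = (31.00 - 28)/0.6667 = 4.4998
Critical value: t_{0.025,35} = ±2.030
p-value ≈ 0.0001
Decision: reject H₀

Answer: t = 4.4998, reject H₀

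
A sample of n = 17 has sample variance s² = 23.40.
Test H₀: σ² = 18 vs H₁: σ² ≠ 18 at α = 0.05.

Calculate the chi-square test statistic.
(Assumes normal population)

Answer: χ² = 20.8000, fail to reject H₀

Derivation:
df = n - 1 = 16
χ² = (n-1)s²/σ₀² = 16×23.40/18 = 20.8000
Critical values: χ²_{0.975,16} = 6.908, χ²_{0.025,16} = 28.845
Rejection region: χ² < 6.908 or χ² > 28.845
Decision: fail to reject H₀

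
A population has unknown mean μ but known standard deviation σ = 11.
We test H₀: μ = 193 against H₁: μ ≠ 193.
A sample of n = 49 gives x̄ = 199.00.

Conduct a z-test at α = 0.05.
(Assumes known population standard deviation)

Answer: z = 3.8183, reject H₀

Derivation:
Standard error: SE = σ/√n = 11/√49 = 1.5714
z-statistic: z = (x̄ - μ₀)/SE = (199.00 - 193)/1.5714 = 3.8183
Critical value: ±1.960
p-value = 0.0001
Decision: reject H₀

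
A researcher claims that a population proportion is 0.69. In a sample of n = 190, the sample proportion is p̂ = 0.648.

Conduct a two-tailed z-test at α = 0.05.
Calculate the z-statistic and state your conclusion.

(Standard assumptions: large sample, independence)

H₀: p = 0.69, H₁: p ≠ 0.69
Standard error: SE = √(p₀(1-p₀)/n) = √(0.69×0.31/190) = 0.033553
z-statistic: z = (p̂ - p₀)/SE = (0.648 - 0.69)/0.033553 = -1.2518
Critical value: z_0.025 = ±1.960
p-value = 0.2106
Decision: fail to reject H₀ at α = 0.05

Answer: z = -1.2518, fail to reject H₀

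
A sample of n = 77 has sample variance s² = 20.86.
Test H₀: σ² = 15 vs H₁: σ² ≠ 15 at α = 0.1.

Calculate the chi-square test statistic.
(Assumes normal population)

df = n - 1 = 76
χ² = (n-1)s²/σ₀² = 76×20.86/15 = 105.6907
Critical values: χ²_{0.95,76} = 56.920, χ²_{0.05,76} = 97.351
Rejection region: χ² < 56.920 or χ² > 97.351
Decision: reject H₀

Answer: χ² = 105.6907, reject H₀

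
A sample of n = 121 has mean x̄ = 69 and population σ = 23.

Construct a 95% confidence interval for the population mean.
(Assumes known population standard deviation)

Confidence level: 95%, α = 0.05
z_0.025 = 1.960
SE = σ/√n = 23/√121 = 2.0909
Margin of error = 1.960 × 2.0909 = 4.0982
CI: x̄ ± margin = 69 ± 4.0982
CI: (64.9018, 73.0982)

Answer: (64.9018, 73.0982)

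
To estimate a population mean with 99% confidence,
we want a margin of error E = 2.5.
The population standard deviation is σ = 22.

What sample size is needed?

z_0.005 = 2.576
n = (z×σ/E)² = (2.576×22/2.5)²
n = 513.8745
Round up: n = 514

Answer: n = 514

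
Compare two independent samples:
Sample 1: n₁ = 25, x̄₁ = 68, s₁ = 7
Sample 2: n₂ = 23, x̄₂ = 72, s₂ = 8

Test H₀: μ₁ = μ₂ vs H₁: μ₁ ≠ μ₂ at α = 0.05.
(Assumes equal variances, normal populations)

Answer: t = -1.8471, fail to reject H₀

Derivation:
Pooled variance: s²_p = [24×7² + 22×8²]/(46) = 56.1739
s_p = 7.4949
SE = s_p×√(1/n₁ + 1/n₂) = 7.4949×√(1/25 + 1/23) = 2.1655
t = (x̄₁ - x̄₂)/SE = (68 - 72)/2.1655 = -1.8471
df = 46, t-critical = ±2.013
Decision: fail to reject H₀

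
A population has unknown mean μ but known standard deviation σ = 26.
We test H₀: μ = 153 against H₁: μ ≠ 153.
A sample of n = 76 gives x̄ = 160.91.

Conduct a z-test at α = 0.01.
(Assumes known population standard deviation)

Answer: z = 2.6522, reject H₀

Derivation:
Standard error: SE = σ/√n = 26/√76 = 2.9824
z-statistic: z = (x̄ - μ₀)/SE = (160.91 - 153)/2.9824 = 2.6522
Critical value: ±2.576
p-value = 0.0080
Decision: reject H₀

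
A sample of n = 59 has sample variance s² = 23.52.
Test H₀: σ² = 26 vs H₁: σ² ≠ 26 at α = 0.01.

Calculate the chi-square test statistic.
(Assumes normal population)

df = n - 1 = 58
χ² = (n-1)s²/σ₀² = 58×23.52/26 = 52.4677
Critical values: χ²_{0.995,58} = 34.008, χ²_{0.005,58} = 89.477
Rejection region: χ² < 34.008 or χ² > 89.477
Decision: fail to reject H₀

Answer: χ² = 52.4677, fail to reject H₀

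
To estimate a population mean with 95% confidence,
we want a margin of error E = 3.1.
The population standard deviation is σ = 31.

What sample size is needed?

Answer: n = 385

Derivation:
z_0.025 = 1.960
n = (z×σ/E)² = (1.960×31/3.1)²
n = 384.1600
Round up: n = 385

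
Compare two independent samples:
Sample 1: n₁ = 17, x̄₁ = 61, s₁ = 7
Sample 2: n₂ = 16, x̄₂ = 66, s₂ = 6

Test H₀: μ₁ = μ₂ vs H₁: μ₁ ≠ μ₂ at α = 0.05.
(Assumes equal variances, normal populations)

Pooled variance: s²_p = [16×7² + 15×6²]/(31) = 42.7097
s_p = 6.5353
SE = s_p×√(1/n₁ + 1/n₂) = 6.5353×√(1/17 + 1/16) = 2.2763
t = (x̄₁ - x̄₂)/SE = (61 - 66)/2.2763 = -2.1965
df = 31, t-critical = ±2.040
Decision: reject H₀

Answer: t = -2.1965, reject H₀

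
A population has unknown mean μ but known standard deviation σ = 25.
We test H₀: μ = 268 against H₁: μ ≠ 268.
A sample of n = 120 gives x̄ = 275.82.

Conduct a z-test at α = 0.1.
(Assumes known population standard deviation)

Standard error: SE = σ/√n = 25/√120 = 2.2822
z-statistic: z = (x̄ - μ₀)/SE = (275.82 - 268)/2.2822 = 3.4265
Critical value: ±1.645
p-value = 0.0006
Decision: reject H₀

Answer: z = 3.4265, reject H₀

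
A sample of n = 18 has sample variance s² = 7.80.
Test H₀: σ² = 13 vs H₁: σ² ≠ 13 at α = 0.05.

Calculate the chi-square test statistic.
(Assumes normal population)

Answer: χ² = 10.2000, fail to reject H₀

Derivation:
df = n - 1 = 17
χ² = (n-1)s²/σ₀² = 17×7.80/13 = 10.2000
Critical values: χ²_{0.975,17} = 7.564, χ²_{0.025,17} = 30.191
Rejection region: χ² < 7.564 or χ² > 30.191
Decision: fail to reject H₀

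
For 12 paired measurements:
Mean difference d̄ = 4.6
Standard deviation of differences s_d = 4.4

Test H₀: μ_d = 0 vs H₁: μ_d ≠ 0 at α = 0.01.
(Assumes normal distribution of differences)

Answer: t = 3.6215, reject H₀

Derivation:
df = n - 1 = 11
SE = s_d/√n = 4.4/√12 = 1.2702
t = d̄/SE = 4.6/1.2702 = 3.6215
Critical value: t_{0.005,11} = ±3.106
p-value ≈ 0.0040
Decision: reject H₀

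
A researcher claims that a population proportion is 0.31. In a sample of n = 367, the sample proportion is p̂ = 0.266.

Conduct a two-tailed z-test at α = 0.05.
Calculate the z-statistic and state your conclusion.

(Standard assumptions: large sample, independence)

H₀: p = 0.31, H₁: p ≠ 0.31
Standard error: SE = √(p₀(1-p₀)/n) = √(0.31×0.69/367) = 0.024142
z-statistic: z = (p̂ - p₀)/SE = (0.266 - 0.31)/0.024142 = -1.8225
Critical value: z_0.025 = ±1.960
p-value = 0.0684
Decision: fail to reject H₀ at α = 0.05

Answer: z = -1.8225, fail to reject H₀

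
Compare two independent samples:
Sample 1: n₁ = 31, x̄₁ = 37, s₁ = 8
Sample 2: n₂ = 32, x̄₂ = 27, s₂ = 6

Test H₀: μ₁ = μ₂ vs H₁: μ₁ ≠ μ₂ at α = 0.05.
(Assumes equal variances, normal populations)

Answer: t = 5.6246, reject H₀

Derivation:
Pooled variance: s²_p = [30×8² + 31×6²]/(61) = 49.7705
s_p = 7.0548
SE = s_p×√(1/n₁ + 1/n₂) = 7.0548×√(1/31 + 1/32) = 1.7779
t = (x̄₁ - x̄₂)/SE = (37 - 27)/1.7779 = 5.6246
df = 61, t-critical = ±2.000
Decision: reject H₀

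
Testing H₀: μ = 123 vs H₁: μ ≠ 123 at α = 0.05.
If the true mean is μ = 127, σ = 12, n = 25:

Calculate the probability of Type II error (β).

SE = σ/√n = 12/√25 = 2.4000
Critical values: μ₀ ± z_0.025×SE = 123 ± 1.960×2.4000
Acceptance region: (118.2960, 127.7040)
Under H₁ (μ = 127): z_high = (127.7040 - 127)/2.4000 = 0.2933, z_low = (118.2960 - 127)/2.4000 = -3.6267
β = P(not reject | H₁) = Φ(0.2933) - Φ(-3.6267) ≈ 0.6152

Answer: β ≈ 0.6152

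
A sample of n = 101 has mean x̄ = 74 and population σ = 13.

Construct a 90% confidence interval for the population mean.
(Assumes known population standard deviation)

Confidence level: 90%, α = 0.1
z_0.05 = 1.645
SE = σ/√n = 13/√101 = 1.2935
Margin of error = 1.645 × 1.2935 = 2.1278
CI: x̄ ± margin = 74 ± 2.1278
CI: (71.8722, 76.1278)

Answer: (71.8722, 76.1278)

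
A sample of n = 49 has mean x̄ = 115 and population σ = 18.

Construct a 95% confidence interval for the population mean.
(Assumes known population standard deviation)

Answer: (109.9601, 120.0399)

Derivation:
Confidence level: 95%, α = 0.05
z_0.025 = 1.960
SE = σ/√n = 18/√49 = 2.5714
Margin of error = 1.960 × 2.5714 = 5.0399
CI: x̄ ± margin = 115 ± 5.0399
CI: (109.9601, 120.0399)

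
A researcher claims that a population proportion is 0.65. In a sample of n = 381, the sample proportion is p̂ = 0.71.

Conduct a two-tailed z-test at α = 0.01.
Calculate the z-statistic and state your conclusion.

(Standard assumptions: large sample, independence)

H₀: p = 0.65, H₁: p ≠ 0.65
Standard error: SE = √(p₀(1-p₀)/n) = √(0.65×0.35/381) = 0.024436
z-statistic: z = (p̂ - p₀)/SE = (0.71 - 0.65)/0.024436 = 2.4554
Critical value: z_0.005 = ±2.576
p-value = 0.0141
Decision: fail to reject H₀ at α = 0.01

Answer: z = 2.4554, fail to reject H₀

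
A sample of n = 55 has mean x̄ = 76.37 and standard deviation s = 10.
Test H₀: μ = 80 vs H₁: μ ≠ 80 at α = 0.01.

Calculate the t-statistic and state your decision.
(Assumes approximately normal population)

df = n - 1 = 54
SE = s/√n = 10/√55 = 1.3484
t = (x̄ - μ₀)/SE = (76.37 - 80)/1.3484 = -2.6921
Critical value: t_{0.005,54} = ±2.670
p-value ≈ 0.0094
Decision: reject H₀

Answer: t = -2.6921, reject H₀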